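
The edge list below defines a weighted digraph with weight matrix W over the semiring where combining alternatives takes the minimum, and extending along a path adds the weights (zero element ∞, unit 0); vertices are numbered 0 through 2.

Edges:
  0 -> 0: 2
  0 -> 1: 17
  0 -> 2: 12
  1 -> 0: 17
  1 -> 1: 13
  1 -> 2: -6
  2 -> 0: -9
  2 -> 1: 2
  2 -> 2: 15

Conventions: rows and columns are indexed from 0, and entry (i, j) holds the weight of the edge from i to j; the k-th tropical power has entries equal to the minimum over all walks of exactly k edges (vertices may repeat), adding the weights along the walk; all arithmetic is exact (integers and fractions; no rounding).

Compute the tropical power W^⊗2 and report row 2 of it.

W^⊗2:
  [3, 14, 11]
  [-15, -4, 7]
  [-7, 8, -4]
Answer: row 2 of W^⊗2 = [-7, 8, -4]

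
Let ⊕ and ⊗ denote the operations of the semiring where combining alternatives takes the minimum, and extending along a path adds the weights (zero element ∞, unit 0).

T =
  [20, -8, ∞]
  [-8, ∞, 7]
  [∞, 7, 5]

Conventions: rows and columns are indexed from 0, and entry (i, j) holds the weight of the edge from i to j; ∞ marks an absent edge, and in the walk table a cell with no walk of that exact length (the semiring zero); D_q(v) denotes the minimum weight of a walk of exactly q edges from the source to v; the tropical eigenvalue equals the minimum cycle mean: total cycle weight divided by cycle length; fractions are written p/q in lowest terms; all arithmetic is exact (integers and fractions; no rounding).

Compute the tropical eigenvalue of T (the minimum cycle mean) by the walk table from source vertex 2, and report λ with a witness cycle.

q=0: [∞, ∞, 0]
q=1: [∞, 7, 5]
q=2: [-1, 12, 10]
q=3: [4, -9, 15]
Optimal cycle mean attained by: cycle 0->1->0, total (-8) + (-8), length 2.
Answer: λ = -8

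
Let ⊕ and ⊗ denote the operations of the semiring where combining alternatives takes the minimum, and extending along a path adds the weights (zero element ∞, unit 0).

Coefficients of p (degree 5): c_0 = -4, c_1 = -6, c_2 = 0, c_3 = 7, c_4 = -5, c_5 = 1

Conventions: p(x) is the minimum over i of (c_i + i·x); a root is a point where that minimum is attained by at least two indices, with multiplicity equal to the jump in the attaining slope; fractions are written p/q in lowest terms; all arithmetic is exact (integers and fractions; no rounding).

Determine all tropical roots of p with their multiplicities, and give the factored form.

hull edge (i=0, c=-4) to (i=1, c=-6): slope -2, span 1
hull edge (i=1, c=-6) to (i=4, c=-5): slope 1/3, span 3
hull edge (i=4, c=-5) to (i=5, c=1): slope 6, span 1
Factored form: p(x) = 1 ⊗ (x ⊕ (-6)) ⊗ (x ⊕ (-1/3)) ⊗ (x ⊕ (-1/3)) ⊗ (x ⊕ (-1/3)) ⊗ (x ⊕ 2)
Answer: roots = -6 (mult 1), -1/3 (mult 3), 2 (mult 1)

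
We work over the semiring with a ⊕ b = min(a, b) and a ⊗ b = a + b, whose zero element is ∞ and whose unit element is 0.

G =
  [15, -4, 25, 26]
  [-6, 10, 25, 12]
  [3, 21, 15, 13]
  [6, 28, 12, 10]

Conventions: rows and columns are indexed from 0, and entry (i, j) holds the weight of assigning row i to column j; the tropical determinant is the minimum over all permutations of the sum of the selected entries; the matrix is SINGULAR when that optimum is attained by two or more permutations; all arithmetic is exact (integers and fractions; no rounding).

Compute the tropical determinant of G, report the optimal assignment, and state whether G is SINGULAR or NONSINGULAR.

σ = (0, 1, 2, 3): 15 + 10 + 15 + 10 = 50
σ = (0, 1, 3, 2): 15 + 10 + 13 + 12 = 50
σ = (0, 2, 1, 3): 15 + 25 + 21 + 10 = 71
σ = (0, 2, 3, 1): 15 + 25 + 13 + 28 = 81
σ = (0, 3, 1, 2): 15 + 12 + 21 + 12 = 60
σ = (0, 3, 2, 1): 15 + 12 + 15 + 28 = 70
σ = (1, 0, 2, 3): (-4) + (-6) + 15 + 10 = 15
σ = (1, 0, 3, 2): (-4) + (-6) + 13 + 12 = 15
σ = (1, 2, 0, 3): (-4) + 25 + 3 + 10 = 34
σ = (1, 2, 3, 0): (-4) + 25 + 13 + 6 = 40
σ = (1, 3, 0, 2): (-4) + 12 + 3 + 12 = 23
σ = (1, 3, 2, 0): (-4) + 12 + 15 + 6 = 29
σ = (2, 0, 1, 3): 25 + (-6) + 21 + 10 = 50
σ = (2, 0, 3, 1): 25 + (-6) + 13 + 28 = 60
σ = (2, 1, 0, 3): 25 + 10 + 3 + 10 = 48
σ = (2, 1, 3, 0): 25 + 10 + 13 + 6 = 54
σ = (2, 3, 0, 1): 25 + 12 + 3 + 28 = 68
σ = (2, 3, 1, 0): 25 + 12 + 21 + 6 = 64
σ = (3, 0, 1, 2): 26 + (-6) + 21 + 12 = 53
σ = (3, 0, 2, 1): 26 + (-6) + 15 + 28 = 63
σ = (3, 1, 0, 2): 26 + 10 + 3 + 12 = 51
σ = (3, 1, 2, 0): 26 + 10 + 15 + 6 = 57
σ = (3, 2, 0, 1): 26 + 25 + 3 + 28 = 82
σ = (3, 2, 1, 0): 26 + 25 + 21 + 6 = 78
Optimal value attained by: σ = (1, 0, 2, 3).
Answer: det⊕(G) = 15; verdict: SINGULAR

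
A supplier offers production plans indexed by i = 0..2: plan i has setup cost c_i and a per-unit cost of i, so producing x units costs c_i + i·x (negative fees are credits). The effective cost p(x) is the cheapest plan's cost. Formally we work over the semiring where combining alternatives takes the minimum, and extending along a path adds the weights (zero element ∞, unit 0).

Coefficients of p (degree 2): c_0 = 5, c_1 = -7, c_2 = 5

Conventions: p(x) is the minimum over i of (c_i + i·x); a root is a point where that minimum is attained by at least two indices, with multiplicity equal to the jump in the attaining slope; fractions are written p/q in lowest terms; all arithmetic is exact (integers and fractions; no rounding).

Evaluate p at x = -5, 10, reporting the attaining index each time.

p(-5) = min(5+0·(-5)=5, -7+1·(-5)=-12, 5+2·(-5)=-5) = -12 (attained by i=1)
p(10) = min(5+0·10=5, -7+1·10=3, 5+2·10=25) = 3 (attained by i=1)
Answer: p(-5) = -12; p(10) = 3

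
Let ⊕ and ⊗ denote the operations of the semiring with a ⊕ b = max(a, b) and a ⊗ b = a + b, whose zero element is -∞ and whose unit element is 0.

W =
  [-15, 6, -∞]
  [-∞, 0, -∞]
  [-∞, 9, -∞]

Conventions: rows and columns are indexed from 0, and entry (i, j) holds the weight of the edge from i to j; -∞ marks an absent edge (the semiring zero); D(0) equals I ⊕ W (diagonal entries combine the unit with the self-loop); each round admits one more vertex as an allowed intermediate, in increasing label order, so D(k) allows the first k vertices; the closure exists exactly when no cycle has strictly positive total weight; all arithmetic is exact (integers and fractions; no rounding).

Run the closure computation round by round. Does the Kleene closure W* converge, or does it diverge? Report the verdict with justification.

D(0):
  [0, 6, -∞]
  [-∞, 0, -∞]
  [-∞, 9, 0]
D(1):
  [0, 6, -∞]
  [-∞, 0, -∞]
  [-∞, 9, 0]
D(2):
  [0, 6, -∞]
  [-∞, 0, -∞]
  [-∞, 9, 0]
D(3):
  [0, 6, -∞]
  [-∞, 0, -∞]
  [-∞, 9, 0]
Key observation: every diagonal entry stays at the unit through all rounds, so no improving cycle exists.
Answer: CONVERGES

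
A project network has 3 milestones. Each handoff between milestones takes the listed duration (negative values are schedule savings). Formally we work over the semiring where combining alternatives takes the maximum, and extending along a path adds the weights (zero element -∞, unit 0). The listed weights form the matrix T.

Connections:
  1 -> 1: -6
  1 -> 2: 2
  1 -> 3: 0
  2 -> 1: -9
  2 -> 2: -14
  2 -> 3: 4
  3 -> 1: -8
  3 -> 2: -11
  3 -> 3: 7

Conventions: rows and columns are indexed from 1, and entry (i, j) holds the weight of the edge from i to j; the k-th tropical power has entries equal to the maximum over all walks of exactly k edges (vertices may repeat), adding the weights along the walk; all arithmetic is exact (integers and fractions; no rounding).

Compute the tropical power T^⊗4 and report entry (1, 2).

T^⊗2:
  [-7, -4, 7]
  [-4, -7, 11]
  [-1, -4, 14]
T^⊗3:
  [-1, -4, 14]
  [3, 0, 18]
  [6, 3, 21]
T^⊗4:
  [6, 3, 21]
  [10, 7, 25]
  [13, 10, 28]
Key observation: the optimum is the walk 1->3->3->3->2, with weight 0 + 7 + 7 + (-11) = 3.
Optimal value attained by: walk 1->3->3->3->2.
Answer: (T^⊗4)[1][2] = 3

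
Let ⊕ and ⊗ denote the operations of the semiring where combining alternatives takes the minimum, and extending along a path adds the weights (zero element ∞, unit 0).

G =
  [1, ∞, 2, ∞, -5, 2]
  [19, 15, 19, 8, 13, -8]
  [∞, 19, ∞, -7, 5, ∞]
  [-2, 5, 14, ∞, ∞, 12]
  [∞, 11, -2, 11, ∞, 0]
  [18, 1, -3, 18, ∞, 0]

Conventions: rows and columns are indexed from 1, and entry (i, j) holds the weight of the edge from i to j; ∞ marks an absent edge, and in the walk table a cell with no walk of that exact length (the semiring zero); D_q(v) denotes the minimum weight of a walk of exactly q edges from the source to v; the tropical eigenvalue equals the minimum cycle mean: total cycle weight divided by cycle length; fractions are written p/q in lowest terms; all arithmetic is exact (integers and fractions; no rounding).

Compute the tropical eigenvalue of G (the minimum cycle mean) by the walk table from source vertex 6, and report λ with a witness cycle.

q=0: [∞, ∞, ∞, ∞, ∞, 0]
q=1: [18, 1, -3, 18, ∞, 0]
q=2: [16, 1, -3, -10, 2, -7]
q=3: [-12, -6, -10, -10, 2, -7]
q=4: [-12, -6, -10, -17, -17, -14]
q=5: [-19, -13, -19, -17, -17, -17]
q=6: [-19, -16, -20, -26, -24, -21]
Optimal cycle mean attained by: cycle 1->5->3->4->1, total (-5) + (-2) + (-7) + (-2), length 4.
Answer: λ = -4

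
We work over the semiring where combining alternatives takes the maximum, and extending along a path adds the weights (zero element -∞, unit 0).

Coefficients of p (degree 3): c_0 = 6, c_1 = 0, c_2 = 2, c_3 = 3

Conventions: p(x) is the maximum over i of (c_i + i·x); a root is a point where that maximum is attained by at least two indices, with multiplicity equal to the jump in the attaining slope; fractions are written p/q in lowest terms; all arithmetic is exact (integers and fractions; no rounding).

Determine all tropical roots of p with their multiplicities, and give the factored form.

hull edge (i=0, c=6) to (i=3, c=3): slope -1, span 3
Factored form: p(x) = 3 ⊗ (x ⊕ 1) ⊗ (x ⊕ 1) ⊗ (x ⊕ 1)
Answer: roots = 1 (mult 3)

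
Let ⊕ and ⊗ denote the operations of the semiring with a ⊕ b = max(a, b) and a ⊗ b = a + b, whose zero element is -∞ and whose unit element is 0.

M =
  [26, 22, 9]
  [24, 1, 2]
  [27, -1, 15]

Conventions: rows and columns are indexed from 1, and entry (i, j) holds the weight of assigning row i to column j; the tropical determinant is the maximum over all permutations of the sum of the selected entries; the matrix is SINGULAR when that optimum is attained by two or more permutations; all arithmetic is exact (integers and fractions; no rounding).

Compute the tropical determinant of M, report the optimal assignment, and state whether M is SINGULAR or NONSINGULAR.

σ = (1, 2, 3): 26 + 1 + 15 = 42
σ = (1, 3, 2): 26 + 2 + (-1) = 27
σ = (2, 1, 3): 22 + 24 + 15 = 61
σ = (2, 3, 1): 22 + 2 + 27 = 51
σ = (3, 1, 2): 9 + 24 + (-1) = 32
σ = (3, 2, 1): 9 + 1 + 27 = 37
Optimal value attained by: σ = (2, 1, 3).
Answer: det⊕(M) = 61; verdict: NONSINGULAR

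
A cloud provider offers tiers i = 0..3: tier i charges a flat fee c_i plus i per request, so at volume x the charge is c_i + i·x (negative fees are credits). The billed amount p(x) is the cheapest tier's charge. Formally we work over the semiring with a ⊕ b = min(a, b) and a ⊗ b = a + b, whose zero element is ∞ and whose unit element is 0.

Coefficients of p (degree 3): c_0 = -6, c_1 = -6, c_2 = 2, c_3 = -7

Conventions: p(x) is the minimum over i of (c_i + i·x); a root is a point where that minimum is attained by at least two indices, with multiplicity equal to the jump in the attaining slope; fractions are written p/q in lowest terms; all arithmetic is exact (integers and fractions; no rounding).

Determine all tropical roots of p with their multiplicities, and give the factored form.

hull edge (i=0, c=-6) to (i=3, c=-7): slope -1/3, span 3
Factored form: p(x) = -7 ⊗ (x ⊕ 1/3) ⊗ (x ⊕ 1/3) ⊗ (x ⊕ 1/3)
Answer: roots = 1/3 (mult 3)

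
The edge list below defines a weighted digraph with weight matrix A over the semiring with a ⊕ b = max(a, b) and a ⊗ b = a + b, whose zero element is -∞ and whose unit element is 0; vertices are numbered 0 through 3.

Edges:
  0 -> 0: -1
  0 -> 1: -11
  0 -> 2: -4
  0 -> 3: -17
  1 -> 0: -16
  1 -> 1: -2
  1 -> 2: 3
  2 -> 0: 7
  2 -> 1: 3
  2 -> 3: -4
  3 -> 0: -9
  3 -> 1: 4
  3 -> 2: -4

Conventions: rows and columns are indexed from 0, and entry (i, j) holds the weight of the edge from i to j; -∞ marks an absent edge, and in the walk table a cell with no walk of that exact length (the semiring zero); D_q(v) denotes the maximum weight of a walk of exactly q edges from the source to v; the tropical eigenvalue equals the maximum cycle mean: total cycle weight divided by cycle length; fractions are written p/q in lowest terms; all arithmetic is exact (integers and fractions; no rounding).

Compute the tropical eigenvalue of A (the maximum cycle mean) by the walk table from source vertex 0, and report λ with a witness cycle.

q=0: [0, -∞, -∞, -∞]
q=1: [-1, -11, -4, -17]
q=2: [3, -1, -5, -8]
q=3: [2, -2, 2, -9]
q=4: [9, 5, 1, -2]
Optimal cycle mean attained by: cycle 1->2->1, total 3 + 3, length 2.
Answer: λ = 3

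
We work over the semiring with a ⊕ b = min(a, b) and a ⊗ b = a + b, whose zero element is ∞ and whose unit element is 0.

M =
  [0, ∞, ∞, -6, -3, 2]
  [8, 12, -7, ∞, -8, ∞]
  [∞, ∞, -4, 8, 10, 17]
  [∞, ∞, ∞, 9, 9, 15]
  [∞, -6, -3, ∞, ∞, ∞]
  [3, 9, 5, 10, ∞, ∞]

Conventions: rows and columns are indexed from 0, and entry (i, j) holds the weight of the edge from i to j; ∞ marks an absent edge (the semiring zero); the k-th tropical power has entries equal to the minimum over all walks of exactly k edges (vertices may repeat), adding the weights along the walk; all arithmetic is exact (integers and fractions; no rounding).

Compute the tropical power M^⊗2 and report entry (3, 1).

M^⊗2:
  [0, -9, -6, -6, -3, 2]
  [8, -14, -11, 1, 3, 10]
  [20, 4, -8, 4, 6, 13]
  [18, 3, 6, 18, 18, 24]
  [2, 6, -13, 5, -14, 14]
  [3, 21, 1, -3, 0, 5]
Key observation: the optimum is the walk 3->4->1, with weight 9 + (-6) = 3.
Optimal value attained by: walk 3->4->1.
Answer: (M^⊗2)[3][1] = 3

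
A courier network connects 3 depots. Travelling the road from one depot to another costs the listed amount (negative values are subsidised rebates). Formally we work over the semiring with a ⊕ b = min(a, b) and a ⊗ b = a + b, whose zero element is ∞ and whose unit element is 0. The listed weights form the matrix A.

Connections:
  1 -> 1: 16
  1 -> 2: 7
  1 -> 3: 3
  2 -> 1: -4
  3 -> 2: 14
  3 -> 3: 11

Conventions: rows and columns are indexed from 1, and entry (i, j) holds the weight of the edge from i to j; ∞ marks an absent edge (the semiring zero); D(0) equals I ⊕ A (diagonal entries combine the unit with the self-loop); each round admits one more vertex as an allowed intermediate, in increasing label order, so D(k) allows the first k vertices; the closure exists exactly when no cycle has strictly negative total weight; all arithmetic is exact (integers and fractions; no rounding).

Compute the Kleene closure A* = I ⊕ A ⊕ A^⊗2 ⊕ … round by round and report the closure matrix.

D(0):
  [0, 7, 3]
  [-4, 0, ∞]
  [∞, 14, 0]
D(1):
  [0, 7, 3]
  [-4, 0, -1]
  [∞, 14, 0]
D(2):
  [0, 7, 3]
  [-4, 0, -1]
  [10, 14, 0]
D(3):
  [0, 7, 3]
  [-4, 0, -1]
  [10, 14, 0]
Answer: A* = [[0, 7, 3], [-4, 0, -1], [10, 14, 0]]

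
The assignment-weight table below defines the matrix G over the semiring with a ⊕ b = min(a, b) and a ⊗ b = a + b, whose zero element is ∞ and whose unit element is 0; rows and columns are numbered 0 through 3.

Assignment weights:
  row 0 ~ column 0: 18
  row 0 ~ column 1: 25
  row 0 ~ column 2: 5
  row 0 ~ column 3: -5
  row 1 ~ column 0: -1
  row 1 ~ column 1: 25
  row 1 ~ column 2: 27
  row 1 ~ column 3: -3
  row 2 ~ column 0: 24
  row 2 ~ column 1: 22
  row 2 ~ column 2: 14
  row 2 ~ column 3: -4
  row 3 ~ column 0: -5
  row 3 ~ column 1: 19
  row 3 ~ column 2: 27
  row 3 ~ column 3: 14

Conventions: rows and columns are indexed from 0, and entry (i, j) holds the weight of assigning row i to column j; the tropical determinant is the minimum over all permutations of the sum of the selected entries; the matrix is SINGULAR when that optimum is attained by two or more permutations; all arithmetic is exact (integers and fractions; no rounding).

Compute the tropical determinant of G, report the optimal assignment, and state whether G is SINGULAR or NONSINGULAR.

σ = (0, 1, 2, 3): 18 + 25 + 14 + 14 = 71
σ = (0, 1, 3, 2): 18 + 25 + (-4) + 27 = 66
σ = (0, 2, 1, 3): 18 + 27 + 22 + 14 = 81
σ = (0, 2, 3, 1): 18 + 27 + (-4) + 19 = 60
σ = (0, 3, 1, 2): 18 + (-3) + 22 + 27 = 64
σ = (0, 3, 2, 1): 18 + (-3) + 14 + 19 = 48
σ = (1, 0, 2, 3): 25 + (-1) + 14 + 14 = 52
σ = (1, 0, 3, 2): 25 + (-1) + (-4) + 27 = 47
σ = (1, 2, 0, 3): 25 + 27 + 24 + 14 = 90
σ = (1, 2, 3, 0): 25 + 27 + (-4) + (-5) = 43
σ = (1, 3, 0, 2): 25 + (-3) + 24 + 27 = 73
σ = (1, 3, 2, 0): 25 + (-3) + 14 + (-5) = 31
σ = (2, 0, 1, 3): 5 + (-1) + 22 + 14 = 40
σ = (2, 0, 3, 1): 5 + (-1) + (-4) + 19 = 19
σ = (2, 1, 0, 3): 5 + 25 + 24 + 14 = 68
σ = (2, 1, 3, 0): 5 + 25 + (-4) + (-5) = 21
σ = (2, 3, 0, 1): 5 + (-3) + 24 + 19 = 45
σ = (2, 3, 1, 0): 5 + (-3) + 22 + (-5) = 19
σ = (3, 0, 1, 2): (-5) + (-1) + 22 + 27 = 43
σ = (3, 0, 2, 1): (-5) + (-1) + 14 + 19 = 27
σ = (3, 1, 0, 2): (-5) + 25 + 24 + 27 = 71
σ = (3, 1, 2, 0): (-5) + 25 + 14 + (-5) = 29
σ = (3, 2, 0, 1): (-5) + 27 + 24 + 19 = 65
σ = (3, 2, 1, 0): (-5) + 27 + 22 + (-5) = 39
Optimal value attained by: σ = (2, 0, 3, 1).
Answer: det⊕(G) = 19; verdict: SINGULAR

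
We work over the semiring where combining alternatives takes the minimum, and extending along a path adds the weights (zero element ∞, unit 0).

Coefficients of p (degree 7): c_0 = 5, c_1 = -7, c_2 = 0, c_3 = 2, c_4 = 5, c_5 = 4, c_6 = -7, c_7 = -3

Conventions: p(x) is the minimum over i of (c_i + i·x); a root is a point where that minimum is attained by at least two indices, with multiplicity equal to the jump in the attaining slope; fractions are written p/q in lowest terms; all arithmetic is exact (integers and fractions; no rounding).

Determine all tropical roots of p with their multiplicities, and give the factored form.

hull edge (i=0, c=5) to (i=1, c=-7): slope -12, span 1
hull edge (i=1, c=-7) to (i=6, c=-7): slope 0, span 5
hull edge (i=6, c=-7) to (i=7, c=-3): slope 4, span 1
Factored form: p(x) = -3 ⊗ (x ⊕ (-4)) ⊗ (x ⊕ 0) ⊗ (x ⊕ 0) ⊗ (x ⊕ 0) ⊗ (x ⊕ 0) ⊗ (x ⊕ 0) ⊗ (x ⊕ 12)
Answer: roots = -4 (mult 1), 0 (mult 5), 12 (mult 1)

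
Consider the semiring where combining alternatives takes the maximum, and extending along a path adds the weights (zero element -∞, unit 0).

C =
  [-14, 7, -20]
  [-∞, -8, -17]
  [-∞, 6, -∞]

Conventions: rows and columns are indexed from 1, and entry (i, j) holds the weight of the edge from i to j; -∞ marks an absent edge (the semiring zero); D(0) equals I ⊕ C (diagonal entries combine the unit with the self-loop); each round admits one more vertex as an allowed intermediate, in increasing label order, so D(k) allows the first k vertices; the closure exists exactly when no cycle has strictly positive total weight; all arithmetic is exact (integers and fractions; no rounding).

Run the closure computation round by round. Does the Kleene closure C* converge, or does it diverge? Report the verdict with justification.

D(0):
  [0, 7, -20]
  [-∞, 0, -17]
  [-∞, 6, 0]
D(1):
  [0, 7, -20]
  [-∞, 0, -17]
  [-∞, 6, 0]
D(2):
  [0, 7, -10]
  [-∞, 0, -17]
  [-∞, 6, 0]
D(3):
  [0, 7, -10]
  [-∞, 0, -17]
  [-∞, 6, 0]
Key observation: every diagonal entry stays at the unit through all rounds, so no improving cycle exists.
Answer: CONVERGES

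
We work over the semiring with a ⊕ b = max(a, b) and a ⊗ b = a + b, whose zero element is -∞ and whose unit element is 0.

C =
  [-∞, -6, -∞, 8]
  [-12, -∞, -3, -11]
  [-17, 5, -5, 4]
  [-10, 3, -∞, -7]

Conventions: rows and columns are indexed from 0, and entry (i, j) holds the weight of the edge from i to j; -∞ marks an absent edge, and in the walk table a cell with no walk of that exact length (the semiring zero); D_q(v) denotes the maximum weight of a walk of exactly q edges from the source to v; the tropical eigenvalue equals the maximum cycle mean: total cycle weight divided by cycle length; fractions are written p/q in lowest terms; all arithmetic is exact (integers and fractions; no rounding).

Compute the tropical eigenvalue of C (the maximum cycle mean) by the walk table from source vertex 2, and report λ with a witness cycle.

q=0: [-∞, -∞, 0, -∞]
q=1: [-17, 5, -5, 4]
q=2: [-6, 7, 2, -1]
q=3: [-5, 7, 4, 6]
q=4: [-4, 9, 4, 8]
Optimal cycle mean attained by: cycle 1->2->3->1, total (-3) + 4 + 3, length 3.
Answer: λ = 4/3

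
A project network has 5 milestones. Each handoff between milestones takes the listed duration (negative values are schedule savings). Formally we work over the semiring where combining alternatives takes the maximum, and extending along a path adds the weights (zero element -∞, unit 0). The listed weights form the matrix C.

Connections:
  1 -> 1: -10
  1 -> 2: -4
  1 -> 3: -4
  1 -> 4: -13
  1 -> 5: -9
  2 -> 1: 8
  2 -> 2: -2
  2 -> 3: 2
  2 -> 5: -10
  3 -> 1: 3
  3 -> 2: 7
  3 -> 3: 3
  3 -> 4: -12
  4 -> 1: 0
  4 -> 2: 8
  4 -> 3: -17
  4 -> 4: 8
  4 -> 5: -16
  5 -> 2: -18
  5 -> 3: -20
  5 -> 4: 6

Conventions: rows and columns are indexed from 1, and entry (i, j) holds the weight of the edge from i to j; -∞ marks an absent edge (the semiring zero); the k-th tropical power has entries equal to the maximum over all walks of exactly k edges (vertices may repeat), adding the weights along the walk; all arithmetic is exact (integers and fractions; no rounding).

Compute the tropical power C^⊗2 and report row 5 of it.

C^⊗2:
  [4, 3, -1, -3, -14]
  [6, 9, 5, -4, -1]
  [15, 10, 9, -4, -3]
  [16, 16, 10, 16, -2]
  [6, 14, -11, 14, -10]
Answer: row 5 of C^⊗2 = [6, 14, -11, 14, -10]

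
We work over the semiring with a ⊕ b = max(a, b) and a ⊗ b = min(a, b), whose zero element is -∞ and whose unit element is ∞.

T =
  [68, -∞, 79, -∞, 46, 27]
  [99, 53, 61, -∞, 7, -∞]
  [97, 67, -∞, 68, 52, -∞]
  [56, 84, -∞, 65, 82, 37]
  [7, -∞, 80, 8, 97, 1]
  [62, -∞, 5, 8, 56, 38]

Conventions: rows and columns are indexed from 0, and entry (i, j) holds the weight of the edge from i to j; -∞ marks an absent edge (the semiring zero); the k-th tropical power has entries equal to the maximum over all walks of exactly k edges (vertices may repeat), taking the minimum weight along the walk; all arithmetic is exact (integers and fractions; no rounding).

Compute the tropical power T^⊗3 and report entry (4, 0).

T^⊗2:
  [79, 67, 68, 68, 52, 27]
  [68, 61, 79, 61, 52, 27]
  [68, 68, 79, 65, 68, 37]
  [84, 65, 80, 65, 82, 37]
  [80, 67, 80, 68, 97, 8]
  [62, 8, 62, 8, 56, 38]
T^⊗3:
  [68, 68, 79, 68, 68, 37]
  [79, 67, 68, 68, 61, 37]
  [79, 67, 68, 68, 68, 37]
  [80, 67, 80, 68, 82, 37]
  [80, 68, 80, 68, 97, 37]
  [62, 62, 62, 62, 56, 38]
Key observation: the optimum is the walk 4->4->2->0, with weight 97 min 80 min 97 = 80.
Optimal value attained by: walk 4->4->2->0.
Answer: (T^⊗3)[4][0] = 80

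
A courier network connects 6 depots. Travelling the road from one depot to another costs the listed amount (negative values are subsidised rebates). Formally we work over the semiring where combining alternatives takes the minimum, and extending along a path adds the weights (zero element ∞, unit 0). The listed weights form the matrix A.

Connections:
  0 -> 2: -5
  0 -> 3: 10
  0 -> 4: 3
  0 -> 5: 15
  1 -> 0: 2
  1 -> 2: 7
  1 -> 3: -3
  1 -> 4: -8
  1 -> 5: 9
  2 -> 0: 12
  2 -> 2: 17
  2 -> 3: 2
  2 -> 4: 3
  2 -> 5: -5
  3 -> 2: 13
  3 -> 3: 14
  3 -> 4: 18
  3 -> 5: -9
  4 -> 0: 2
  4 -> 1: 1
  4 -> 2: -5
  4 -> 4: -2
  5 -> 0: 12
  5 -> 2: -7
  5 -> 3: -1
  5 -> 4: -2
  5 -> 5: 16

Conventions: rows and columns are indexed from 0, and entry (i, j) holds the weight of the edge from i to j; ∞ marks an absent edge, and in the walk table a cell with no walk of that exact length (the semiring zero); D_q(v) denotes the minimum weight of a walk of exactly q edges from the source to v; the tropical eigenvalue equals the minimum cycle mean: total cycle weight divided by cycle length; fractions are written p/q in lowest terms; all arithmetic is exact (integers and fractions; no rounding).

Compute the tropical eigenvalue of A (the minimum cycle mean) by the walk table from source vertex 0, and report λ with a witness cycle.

q=0: [0, ∞, ∞, ∞, ∞, ∞]
q=1: [∞, ∞, -5, 10, 3, 15]
q=2: [5, 4, -2, -3, -2, -10]
q=3: [0, -1, -17, -11, -12, -12]
q=4: [-10, -11, -19, -15, -14, -22]
q=5: [-12, -13, -29, -23, -24, -24]
q=6: [-22, -23, -31, -27, -26, -34]
Optimal cycle mean attained by: cycle 2->5->2, total (-5) + (-7), length 2.
Answer: λ = -6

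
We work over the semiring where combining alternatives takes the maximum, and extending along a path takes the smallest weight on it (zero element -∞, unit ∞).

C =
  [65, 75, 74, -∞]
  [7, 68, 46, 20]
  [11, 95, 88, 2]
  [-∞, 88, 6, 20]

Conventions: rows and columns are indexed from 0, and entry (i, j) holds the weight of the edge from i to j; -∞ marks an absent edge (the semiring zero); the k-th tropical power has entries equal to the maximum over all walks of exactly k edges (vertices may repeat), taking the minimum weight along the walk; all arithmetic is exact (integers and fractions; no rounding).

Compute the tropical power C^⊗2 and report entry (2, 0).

C^⊗2:
  [65, 74, 74, 20]
  [11, 68, 46, 20]
  [11, 88, 88, 20]
  [7, 68, 46, 20]
Key observation: the optimum is the walk 2->0->0, with weight 11 min 65 = 11.
Optimal value attained by: walk 2->0->0.
Answer: (C^⊗2)[2][0] = 11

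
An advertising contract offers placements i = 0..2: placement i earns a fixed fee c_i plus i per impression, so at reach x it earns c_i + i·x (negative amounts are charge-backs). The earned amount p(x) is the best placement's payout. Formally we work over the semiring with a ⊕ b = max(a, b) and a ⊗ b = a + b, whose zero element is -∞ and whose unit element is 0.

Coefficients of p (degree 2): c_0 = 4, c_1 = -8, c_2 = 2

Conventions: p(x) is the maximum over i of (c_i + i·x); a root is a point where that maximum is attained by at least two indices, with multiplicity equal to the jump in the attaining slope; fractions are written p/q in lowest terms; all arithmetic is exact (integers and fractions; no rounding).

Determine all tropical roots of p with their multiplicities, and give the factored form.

hull edge (i=0, c=4) to (i=2, c=2): slope -1, span 2
Factored form: p(x) = 2 ⊗ (x ⊕ 1) ⊗ (x ⊕ 1)
Answer: roots = 1 (mult 2)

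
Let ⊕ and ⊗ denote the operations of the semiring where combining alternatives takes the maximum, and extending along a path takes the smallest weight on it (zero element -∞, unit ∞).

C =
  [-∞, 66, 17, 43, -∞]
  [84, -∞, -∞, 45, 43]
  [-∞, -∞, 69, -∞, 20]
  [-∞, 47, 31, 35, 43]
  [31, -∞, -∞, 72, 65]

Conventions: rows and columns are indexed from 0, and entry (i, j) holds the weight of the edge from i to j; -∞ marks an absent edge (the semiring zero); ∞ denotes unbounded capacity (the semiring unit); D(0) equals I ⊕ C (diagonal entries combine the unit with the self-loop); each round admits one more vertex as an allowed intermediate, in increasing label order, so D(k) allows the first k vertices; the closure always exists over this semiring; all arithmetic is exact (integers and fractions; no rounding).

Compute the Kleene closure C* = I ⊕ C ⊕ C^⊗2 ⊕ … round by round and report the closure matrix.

D(0):
  [∞, 66, 17, 43, -∞]
  [84, ∞, -∞, 45, 43]
  [-∞, -∞, ∞, -∞, 20]
  [-∞, 47, 31, ∞, 43]
  [31, -∞, -∞, 72, ∞]
D(1):
  [∞, 66, 17, 43, -∞]
  [84, ∞, 17, 45, 43]
  [-∞, -∞, ∞, -∞, 20]
  [-∞, 47, 31, ∞, 43]
  [31, 31, 17, 72, ∞]
D(2):
  [∞, 66, 17, 45, 43]
  [84, ∞, 17, 45, 43]
  [-∞, -∞, ∞, -∞, 20]
  [47, 47, 31, ∞, 43]
  [31, 31, 17, 72, ∞]
D(3):
  [∞, 66, 17, 45, 43]
  [84, ∞, 17, 45, 43]
  [-∞, -∞, ∞, -∞, 20]
  [47, 47, 31, ∞, 43]
  [31, 31, 17, 72, ∞]
D(4):
  [∞, 66, 31, 45, 43]
  [84, ∞, 31, 45, 43]
  [-∞, -∞, ∞, -∞, 20]
  [47, 47, 31, ∞, 43]
  [47, 47, 31, 72, ∞]
D(5):
  [∞, 66, 31, 45, 43]
  [84, ∞, 31, 45, 43]
  [20, 20, ∞, 20, 20]
  [47, 47, 31, ∞, 43]
  [47, 47, 31, 72, ∞]
Answer: C* = [[∞, 66, 31, 45, 43], [84, ∞, 31, 45, 43], [20, 20, ∞, 20, 20], [47, 47, 31, ∞, 43], [47, 47, 31, 72, ∞]]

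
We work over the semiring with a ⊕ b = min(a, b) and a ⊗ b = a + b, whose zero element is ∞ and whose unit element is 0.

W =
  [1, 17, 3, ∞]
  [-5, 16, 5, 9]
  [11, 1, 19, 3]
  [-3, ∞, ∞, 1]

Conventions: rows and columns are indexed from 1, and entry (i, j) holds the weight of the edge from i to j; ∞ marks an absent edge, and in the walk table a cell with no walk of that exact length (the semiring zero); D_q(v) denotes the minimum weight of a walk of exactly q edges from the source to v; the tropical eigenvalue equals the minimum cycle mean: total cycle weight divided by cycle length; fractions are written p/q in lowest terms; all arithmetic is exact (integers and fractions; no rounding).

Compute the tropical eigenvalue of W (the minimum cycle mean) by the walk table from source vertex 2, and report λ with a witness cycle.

q=0: [∞, 0, ∞, ∞]
q=1: [-5, 16, 5, 9]
q=2: [-4, 6, -2, 8]
q=3: [-3, -1, -1, 1]
q=4: [-6, 0, 0, 2]
Optimal cycle mean attained by: cycle 1->3->2->1, total 3 + 1 + (-5), length 3.
Answer: λ = -1/3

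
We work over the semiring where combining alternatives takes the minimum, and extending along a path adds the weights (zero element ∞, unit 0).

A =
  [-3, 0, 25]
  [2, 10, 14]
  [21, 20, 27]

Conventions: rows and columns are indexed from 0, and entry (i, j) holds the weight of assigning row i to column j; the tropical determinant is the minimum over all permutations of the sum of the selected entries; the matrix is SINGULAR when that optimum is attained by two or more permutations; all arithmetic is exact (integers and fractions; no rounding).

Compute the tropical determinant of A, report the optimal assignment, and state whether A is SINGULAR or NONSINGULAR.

σ = (0, 1, 2): (-3) + 10 + 27 = 34
σ = (0, 2, 1): (-3) + 14 + 20 = 31
σ = (1, 0, 2): 0 + 2 + 27 = 29
σ = (1, 2, 0): 0 + 14 + 21 = 35
σ = (2, 0, 1): 25 + 2 + 20 = 47
σ = (2, 1, 0): 25 + 10 + 21 = 56
Optimal value attained by: σ = (1, 0, 2).
Answer: det⊕(A) = 29; verdict: NONSINGULAR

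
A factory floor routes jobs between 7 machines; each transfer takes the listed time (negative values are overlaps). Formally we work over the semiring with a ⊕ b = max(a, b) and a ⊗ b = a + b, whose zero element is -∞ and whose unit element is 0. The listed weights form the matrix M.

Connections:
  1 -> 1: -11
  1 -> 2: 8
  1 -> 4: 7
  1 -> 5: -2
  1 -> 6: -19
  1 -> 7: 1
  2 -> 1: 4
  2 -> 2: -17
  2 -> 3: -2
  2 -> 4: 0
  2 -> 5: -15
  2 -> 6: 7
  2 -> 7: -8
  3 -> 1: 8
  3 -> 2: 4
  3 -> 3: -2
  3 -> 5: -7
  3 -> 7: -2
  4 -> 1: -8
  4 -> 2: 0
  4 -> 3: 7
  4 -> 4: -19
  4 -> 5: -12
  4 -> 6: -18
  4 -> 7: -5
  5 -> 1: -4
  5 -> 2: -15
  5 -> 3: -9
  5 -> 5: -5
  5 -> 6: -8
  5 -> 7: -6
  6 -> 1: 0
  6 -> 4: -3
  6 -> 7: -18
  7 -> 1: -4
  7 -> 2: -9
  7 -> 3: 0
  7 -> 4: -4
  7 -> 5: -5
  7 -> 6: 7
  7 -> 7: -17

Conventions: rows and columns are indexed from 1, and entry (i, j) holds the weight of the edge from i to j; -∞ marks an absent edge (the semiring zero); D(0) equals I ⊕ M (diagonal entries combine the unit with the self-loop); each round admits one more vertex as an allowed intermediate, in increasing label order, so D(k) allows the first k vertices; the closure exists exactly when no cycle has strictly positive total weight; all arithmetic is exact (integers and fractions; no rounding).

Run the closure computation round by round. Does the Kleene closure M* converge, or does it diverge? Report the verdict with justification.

D(0):
  [0, 8, -∞, 7, -2, -19, 1]
  [4, 0, -2, 0, -15, 7, -8]
  [8, 4, 0, -∞, -7, -∞, -2]
  [-8, 0, 7, 0, -12, -18, -5]
  [-4, -15, -9, -∞, 0, -8, -6]
  [0, -∞, -∞, -3, -∞, 0, -18]
  [-4, -9, 0, -4, -5, 7, 0]
Detection: at round 1, diagonal entry (2, 2) turns strictly positive.
Key observation: the cycle 2->1->2 has total weight 4 + 8, which is strictly positive.
Answer: DIVERGES — positive cycle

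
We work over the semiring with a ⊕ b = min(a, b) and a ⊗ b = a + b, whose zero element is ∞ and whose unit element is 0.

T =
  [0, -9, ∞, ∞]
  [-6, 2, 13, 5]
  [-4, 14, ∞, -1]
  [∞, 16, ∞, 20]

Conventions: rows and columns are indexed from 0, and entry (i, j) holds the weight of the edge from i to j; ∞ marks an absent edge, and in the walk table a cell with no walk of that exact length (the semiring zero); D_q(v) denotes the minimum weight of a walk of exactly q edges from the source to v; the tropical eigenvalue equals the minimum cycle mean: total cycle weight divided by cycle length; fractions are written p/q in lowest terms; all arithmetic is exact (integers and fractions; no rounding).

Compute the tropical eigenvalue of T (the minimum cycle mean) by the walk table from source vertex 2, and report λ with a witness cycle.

q=0: [∞, ∞, 0, ∞]
q=1: [-4, 14, ∞, -1]
q=2: [-4, -13, 27, 19]
q=3: [-19, -13, 0, -8]
q=4: [-19, -28, 0, -8]
Optimal cycle mean attained by: cycle 0->1->0, total (-9) + (-6), length 2.
Answer: λ = -15/2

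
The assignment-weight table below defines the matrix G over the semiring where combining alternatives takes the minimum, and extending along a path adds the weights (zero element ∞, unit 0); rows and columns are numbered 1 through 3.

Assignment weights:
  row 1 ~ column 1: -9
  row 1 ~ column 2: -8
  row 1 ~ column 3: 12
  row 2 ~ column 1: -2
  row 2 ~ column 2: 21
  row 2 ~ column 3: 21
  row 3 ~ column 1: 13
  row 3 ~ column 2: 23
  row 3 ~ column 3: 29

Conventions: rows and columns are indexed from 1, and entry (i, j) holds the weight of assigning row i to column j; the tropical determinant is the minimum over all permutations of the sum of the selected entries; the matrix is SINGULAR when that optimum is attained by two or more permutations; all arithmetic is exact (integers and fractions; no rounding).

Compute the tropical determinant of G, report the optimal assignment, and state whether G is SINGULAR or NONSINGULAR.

σ = (1, 2, 3): (-9) + 21 + 29 = 41
σ = (1, 3, 2): (-9) + 21 + 23 = 35
σ = (2, 1, 3): (-8) + (-2) + 29 = 19
σ = (2, 3, 1): (-8) + 21 + 13 = 26
σ = (3, 1, 2): 12 + (-2) + 23 = 33
σ = (3, 2, 1): 12 + 21 + 13 = 46
Optimal value attained by: σ = (2, 1, 3).
Answer: det⊕(G) = 19; verdict: NONSINGULAR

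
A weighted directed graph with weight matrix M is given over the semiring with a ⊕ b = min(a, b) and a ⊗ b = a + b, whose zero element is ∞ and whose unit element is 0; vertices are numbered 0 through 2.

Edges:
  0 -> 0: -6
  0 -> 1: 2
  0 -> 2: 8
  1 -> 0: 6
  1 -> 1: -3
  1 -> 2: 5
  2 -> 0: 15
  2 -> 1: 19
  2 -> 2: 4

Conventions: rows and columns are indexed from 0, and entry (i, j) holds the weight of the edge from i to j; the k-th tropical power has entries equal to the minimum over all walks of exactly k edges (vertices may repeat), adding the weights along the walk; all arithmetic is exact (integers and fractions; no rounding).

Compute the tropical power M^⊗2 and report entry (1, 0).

M^⊗2:
  [-12, -4, 2]
  [0, -6, 2]
  [9, 16, 8]
Key observation: the optimum is the walk 1->0->0, with weight 6 + (-6) = 0.
Optimal value attained by: walk 1->0->0.
Answer: (M^⊗2)[1][0] = 0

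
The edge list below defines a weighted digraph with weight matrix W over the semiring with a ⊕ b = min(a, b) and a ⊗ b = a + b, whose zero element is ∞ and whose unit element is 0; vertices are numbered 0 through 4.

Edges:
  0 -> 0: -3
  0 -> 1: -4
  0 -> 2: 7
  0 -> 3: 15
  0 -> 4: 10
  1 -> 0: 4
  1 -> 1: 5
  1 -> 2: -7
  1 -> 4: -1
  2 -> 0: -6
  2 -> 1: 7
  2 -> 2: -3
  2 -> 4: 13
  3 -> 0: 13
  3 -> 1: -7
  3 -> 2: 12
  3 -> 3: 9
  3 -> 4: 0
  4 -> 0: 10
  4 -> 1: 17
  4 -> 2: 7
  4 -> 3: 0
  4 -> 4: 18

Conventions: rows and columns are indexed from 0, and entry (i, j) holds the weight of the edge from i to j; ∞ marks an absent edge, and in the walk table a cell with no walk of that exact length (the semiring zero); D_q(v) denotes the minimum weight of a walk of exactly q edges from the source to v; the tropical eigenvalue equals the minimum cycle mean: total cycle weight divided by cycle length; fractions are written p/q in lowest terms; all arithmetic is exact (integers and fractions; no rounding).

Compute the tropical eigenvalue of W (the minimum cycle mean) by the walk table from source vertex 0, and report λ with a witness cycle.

q=0: [0, ∞, ∞, ∞, ∞]
q=1: [-3, -4, 7, 15, 10]
q=2: [-6, -7, -11, 10, -5]
q=3: [-17, -10, -14, -5, -8]
q=4: [-20, -21, -17, -8, -11]
q=5: [-23, -24, -28, -11, -22]
Optimal cycle mean attained by: cycle 0->1->2->0, total (-4) + (-7) + (-6), length 3.
Answer: λ = -17/3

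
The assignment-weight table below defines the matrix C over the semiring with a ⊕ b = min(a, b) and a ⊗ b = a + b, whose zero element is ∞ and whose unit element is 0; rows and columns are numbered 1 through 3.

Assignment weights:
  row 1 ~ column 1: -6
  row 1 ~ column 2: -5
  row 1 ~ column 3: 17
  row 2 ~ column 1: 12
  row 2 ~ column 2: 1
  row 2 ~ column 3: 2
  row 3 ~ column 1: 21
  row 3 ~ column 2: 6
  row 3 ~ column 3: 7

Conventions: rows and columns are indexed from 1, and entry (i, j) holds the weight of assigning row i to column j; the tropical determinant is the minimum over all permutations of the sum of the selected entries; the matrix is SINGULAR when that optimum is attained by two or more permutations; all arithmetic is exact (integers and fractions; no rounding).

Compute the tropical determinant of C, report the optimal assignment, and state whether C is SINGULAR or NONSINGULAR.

σ = (1, 2, 3): (-6) + 1 + 7 = 2
σ = (1, 3, 2): (-6) + 2 + 6 = 2
σ = (2, 1, 3): (-5) + 12 + 7 = 14
σ = (2, 3, 1): (-5) + 2 + 21 = 18
σ = (3, 1, 2): 17 + 12 + 6 = 35
σ = (3, 2, 1): 17 + 1 + 21 = 39
Optimal value attained by: σ = (1, 2, 3).
Answer: det⊕(C) = 2; verdict: SINGULAR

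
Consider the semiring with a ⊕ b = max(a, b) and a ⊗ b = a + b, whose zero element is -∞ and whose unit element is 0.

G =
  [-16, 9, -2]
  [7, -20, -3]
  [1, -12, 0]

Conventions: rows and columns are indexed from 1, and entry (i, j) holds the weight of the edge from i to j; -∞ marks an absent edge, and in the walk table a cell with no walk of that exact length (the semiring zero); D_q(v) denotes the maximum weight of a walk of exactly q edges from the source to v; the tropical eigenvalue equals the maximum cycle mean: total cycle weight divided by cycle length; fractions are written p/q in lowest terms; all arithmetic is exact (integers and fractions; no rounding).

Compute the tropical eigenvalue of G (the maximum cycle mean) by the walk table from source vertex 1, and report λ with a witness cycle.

q=0: [0, -∞, -∞]
q=1: [-16, 9, -2]
q=2: [16, -7, 6]
q=3: [7, 25, 14]
Optimal cycle mean attained by: cycle 1->2->1, total 9 + 7, length 2.
Answer: λ = 8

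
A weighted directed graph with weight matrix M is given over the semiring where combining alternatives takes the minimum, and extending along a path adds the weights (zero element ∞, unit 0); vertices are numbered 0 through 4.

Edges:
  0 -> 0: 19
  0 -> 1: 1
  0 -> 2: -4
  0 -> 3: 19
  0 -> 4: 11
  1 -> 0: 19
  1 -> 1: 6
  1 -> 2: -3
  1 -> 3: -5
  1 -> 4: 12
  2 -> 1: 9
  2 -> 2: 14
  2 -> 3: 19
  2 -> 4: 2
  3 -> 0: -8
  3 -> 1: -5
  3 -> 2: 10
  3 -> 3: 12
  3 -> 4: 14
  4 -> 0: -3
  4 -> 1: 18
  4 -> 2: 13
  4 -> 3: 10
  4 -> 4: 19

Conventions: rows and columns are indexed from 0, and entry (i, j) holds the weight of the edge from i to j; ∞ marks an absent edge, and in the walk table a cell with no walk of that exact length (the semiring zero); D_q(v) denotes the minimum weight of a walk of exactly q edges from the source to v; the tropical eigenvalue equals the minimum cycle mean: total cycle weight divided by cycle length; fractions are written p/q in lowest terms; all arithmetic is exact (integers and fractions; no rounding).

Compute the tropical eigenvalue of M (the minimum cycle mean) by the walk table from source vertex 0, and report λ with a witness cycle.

q=0: [0, ∞, ∞, ∞, ∞]
q=1: [19, 1, -4, 19, 11]
q=2: [8, 5, -2, -4, -2]
q=3: [-12, -9, 2, 0, 0]
q=4: [-8, -11, -16, -14, -1]
q=5: [-22, -19, -14, -16, -14]
Optimal cycle mean attained by: cycle 1->3->1, total (-5) + (-5), length 2.
Answer: λ = -5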